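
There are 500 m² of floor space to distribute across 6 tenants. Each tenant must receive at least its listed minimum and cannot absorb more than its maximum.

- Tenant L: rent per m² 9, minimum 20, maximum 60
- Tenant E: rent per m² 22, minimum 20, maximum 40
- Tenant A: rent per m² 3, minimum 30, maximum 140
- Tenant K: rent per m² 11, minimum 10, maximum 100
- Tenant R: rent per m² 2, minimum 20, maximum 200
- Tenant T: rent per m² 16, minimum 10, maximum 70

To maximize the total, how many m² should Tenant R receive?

Meeting every minimum uses 20+20+30+10+20+10 = 110 m², leaving 390.
Highest rent per m² first: Tenant E 22 > Tenant T 16 > Tenant K 11 > Tenant L 9 > Tenant A 3 > Tenant R 2.
Give Tenant E 20 more to hit its cap of 40 ; 370 left.
Tenant T takes 60 more to reach its cap of 70 ; 310 left.
Tenant K: +90 to 100 (cap) ; 220 left.
Give Tenant L 40 more to hit its cap of 60 ; 180 left.
Tenant A: +110 to 140 (cap) ; 70 left.
Only 70 left; Tenant R takes them to reach 90.

90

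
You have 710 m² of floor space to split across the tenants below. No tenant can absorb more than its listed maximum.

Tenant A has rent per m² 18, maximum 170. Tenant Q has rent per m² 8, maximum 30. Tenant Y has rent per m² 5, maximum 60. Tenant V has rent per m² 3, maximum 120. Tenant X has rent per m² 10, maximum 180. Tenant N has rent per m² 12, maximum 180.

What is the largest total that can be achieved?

7830

Highest rent per m² first: Tenant A 18 > Tenant N 12 > Tenant X 10 > Tenant Q 8 > Tenant Y 5 > Tenant V 3.
Give Tenant A 170 to hit its cap of 170 → 540 left.
Give Tenant N 180 to hit its cap of 180 → 360 left.
Give Tenant X 180 to hit its cap of 180 → 180 left.
Tenant Q takes 30 to reach its cap of 30 → 150 left.
Tenant Y: +60 to 60 (cap) → 90 left.
Only 90 left; Tenant V takes them to reach 90.
Total = 18×170 + 8×30 + 5×60 + 3×90 + 10×180 + 12×180 = 7830.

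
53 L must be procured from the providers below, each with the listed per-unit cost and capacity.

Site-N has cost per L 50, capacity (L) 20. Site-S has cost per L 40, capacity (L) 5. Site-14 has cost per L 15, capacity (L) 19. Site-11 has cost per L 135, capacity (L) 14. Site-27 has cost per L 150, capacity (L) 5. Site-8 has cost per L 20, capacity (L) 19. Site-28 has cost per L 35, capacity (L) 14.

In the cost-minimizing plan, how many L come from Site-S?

Cheapest first:
Site-14 at 15: take all 19 L → 34 still needed.
Site-8 (20): use full 19 → 15 L to go.
Take 14 from Site-28 at 35 → need 1 more.
Site-S at 40: take 1 of its 5 → requirement met.
Site-N, Site-11, Site-27: unused.

1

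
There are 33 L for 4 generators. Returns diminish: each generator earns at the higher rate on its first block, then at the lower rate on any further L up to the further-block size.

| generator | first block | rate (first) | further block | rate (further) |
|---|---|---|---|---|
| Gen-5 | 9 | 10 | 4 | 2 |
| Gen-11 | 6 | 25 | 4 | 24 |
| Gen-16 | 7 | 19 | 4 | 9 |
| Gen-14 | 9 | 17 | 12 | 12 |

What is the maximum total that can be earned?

Order all 8 blocks by rate: Gen-11/T1 25 > Gen-11/T2 24 > Gen-16/T1 19 > Gen-14/T1 17 > Gen-14/T2 12 > Gen-5/T1 10 > Gen-16/T2 9 > Gen-5/T2 2.
Fill Gen-11 T1 block (6 at 25) → 27 left.
Fill Gen-11 T2 block (4 at 24) → 23 left.
Gen-16/T1 (19): +7 → 16 left.
Gen-14 T1 at 17: fill all 9 → 7 left.
Gen-14 T2 at 12: only 7 left, fill 7.
Total = 25×6 + 24×4 + 19×7 + 17×9 + 12×7 = 616.

616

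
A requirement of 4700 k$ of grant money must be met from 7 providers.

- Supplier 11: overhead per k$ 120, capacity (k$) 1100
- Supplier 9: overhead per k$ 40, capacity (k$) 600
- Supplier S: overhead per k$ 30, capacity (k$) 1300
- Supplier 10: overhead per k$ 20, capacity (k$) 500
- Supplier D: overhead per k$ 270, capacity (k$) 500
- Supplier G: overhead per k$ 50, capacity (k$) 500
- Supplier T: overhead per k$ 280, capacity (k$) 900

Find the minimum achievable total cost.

Use providers in increasing cost order.
Supplier 10 (20): use full 500 — 4200 k$ to go.
Supplier S at 30: take all 1300 k$ — 2900 still needed.
Take 600 from Supplier 9 at 40 — need 2300 more.
Supplier G at 50: take all 500 k$ — 1800 still needed.
Supplier 11 at 120: take all 1100 k$ — 700 still needed.
Supplier D (270): use full 500 — 200 k$ to go.
Supplier T at 280: take 200 of its 900 — requirement met.
Cost = 500×20 + 1300×30 + 600×40 + 500×50 + 1100×120 + 500×270 + 200×280 = 421000.

421000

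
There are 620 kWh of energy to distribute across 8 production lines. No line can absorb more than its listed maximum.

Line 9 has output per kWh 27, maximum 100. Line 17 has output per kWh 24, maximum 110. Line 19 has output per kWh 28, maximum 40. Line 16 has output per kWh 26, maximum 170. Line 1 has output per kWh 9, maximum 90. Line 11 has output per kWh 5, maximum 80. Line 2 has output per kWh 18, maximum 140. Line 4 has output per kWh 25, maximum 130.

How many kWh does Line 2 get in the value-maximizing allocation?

70

Highest output per kWh first: Line 19 28 > Line 9 27 > Line 16 26 > Line 4 25 > Line 17 24 > Line 2 18 > Line 1 9 > Line 11 5.
Line 19: +40 to 40 (cap) ; 580 left.
Give Line 9 100 to hit its cap of 100 ; 480 left.
Line 16: +170 to 170 (cap) ; 310 left.
Line 4 takes 130 to reach its cap of 130 ; 180 left.
Line 17 takes 110 to reach its cap of 110 ; 70 left.
Line 2: +70 (room for 140) → 70. Pool exhausted.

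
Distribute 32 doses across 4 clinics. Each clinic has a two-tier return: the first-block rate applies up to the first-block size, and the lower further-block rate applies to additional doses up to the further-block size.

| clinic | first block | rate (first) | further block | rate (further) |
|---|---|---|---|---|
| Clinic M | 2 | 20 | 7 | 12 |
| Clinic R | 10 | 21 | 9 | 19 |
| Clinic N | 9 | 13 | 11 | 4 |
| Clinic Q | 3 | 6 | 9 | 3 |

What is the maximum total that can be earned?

562

Treat each block as its own option and order by rate: Clinic R/first 21 > Clinic M/first 20 > Clinic R/second 19 > Clinic N/first 13 > Clinic M/second 12 > Clinic Q/first 6 > Clinic N/second 4 > Clinic Q/second 3.
Fill Clinic R first block (10 at 21) → 22 left.
Fill Clinic M first block (2 at 20) → 20 left.
Clinic R/second (19): +9 → 11 left.
Clinic N first at 13: fill all 9 → 2 left.
2 remain; put them into Clinic M second at 12.
Total = 21×10 + 20×2 + 19×9 + 13×9 + 12×2 = 562.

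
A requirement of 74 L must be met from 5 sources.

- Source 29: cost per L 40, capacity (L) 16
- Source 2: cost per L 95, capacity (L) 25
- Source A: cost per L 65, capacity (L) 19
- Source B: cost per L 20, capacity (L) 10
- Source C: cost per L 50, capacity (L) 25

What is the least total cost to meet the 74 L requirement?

3705

Use sources in increasing cost order.
Source B (20): use full 10 ; 64 L to go.
Source 29 (40): use full 16 ; 48 L to go.
Source C at 50: take all 25 L ; 23 still needed.
Source A at 65: take all 19 L ; 4 still needed.
Source 2 (95): take the remaining 4 ; done.
Cost = 10×20 + 16×40 + 25×50 + 19×65 + 4×95 = 3705.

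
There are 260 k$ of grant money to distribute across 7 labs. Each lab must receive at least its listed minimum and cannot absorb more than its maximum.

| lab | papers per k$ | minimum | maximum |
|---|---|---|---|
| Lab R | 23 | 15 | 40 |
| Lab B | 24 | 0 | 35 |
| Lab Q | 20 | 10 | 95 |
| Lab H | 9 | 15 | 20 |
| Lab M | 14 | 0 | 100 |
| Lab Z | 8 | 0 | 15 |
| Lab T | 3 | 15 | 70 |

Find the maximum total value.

Meeting every minimum uses 15+0+10+15+0+0+15 = 55 k$, leaving 205.
Order the labs by papers per k$: Lab B 24 > Lab R 23 > Lab Q 20 > Lab M 14 > Lab H 9 > Lab Z 8 > Lab T 3.
Lab B: +35 to 35 (cap) — 170 left.
Lab R: +25 to 40 (cap) — 145 left.
Give Lab Q 85 more to hit its cap of 95 — 60 left.
Lab M has room for 100 more but only 60 remain, so it gets 60.
Total = 23×40 + 24×35 + 20×95 + 9×15 + 14×60 + 3×15 = 4680.

4680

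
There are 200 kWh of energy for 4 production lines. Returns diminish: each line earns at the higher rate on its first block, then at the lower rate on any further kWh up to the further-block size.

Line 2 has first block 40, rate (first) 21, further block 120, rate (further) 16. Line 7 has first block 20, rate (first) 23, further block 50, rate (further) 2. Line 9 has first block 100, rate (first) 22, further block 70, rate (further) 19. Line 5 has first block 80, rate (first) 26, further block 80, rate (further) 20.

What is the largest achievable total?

Order all 8 blocks by rate: Line 5/first 26 > Line 7/first 23 > Line 9/first 22 > Line 2/first 21 > Line 5/second 20 > Line 9/second 19 > Line 2/second 16 > Line 7/second 2.
Fill Line 5 first block (80 at 26) → 120 left.
Line 7/first (23): +20 → 100 left.
Line 9 first at 22: fill all 100 → 0 left.
Total = 26×80 + 23×20 + 22×100 = 4740.

4740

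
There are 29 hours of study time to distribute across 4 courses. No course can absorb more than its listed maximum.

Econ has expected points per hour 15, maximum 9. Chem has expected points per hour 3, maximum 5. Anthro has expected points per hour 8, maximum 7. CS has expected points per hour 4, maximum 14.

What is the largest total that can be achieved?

Highest expected points per hour first: Econ 15 > Anthro 8 > CS 4 > Chem 3.
Give Econ 9 to hit its cap of 9 — 20 left.
Anthro takes 7 to reach its cap of 7 — 13 left.
CS: +13 (room for 14) → 13. Pool exhausted.
Total = 15×9 + 8×7 + 4×13 = 243.

243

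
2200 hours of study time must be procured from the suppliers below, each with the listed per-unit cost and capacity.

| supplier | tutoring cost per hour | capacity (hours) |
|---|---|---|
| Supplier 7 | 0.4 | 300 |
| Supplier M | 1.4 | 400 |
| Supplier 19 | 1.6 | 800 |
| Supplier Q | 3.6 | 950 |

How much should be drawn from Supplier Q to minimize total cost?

700

Use suppliers in increasing cost order.
Supplier 7 at 0.4: take all 300 hours → 1900 still needed.
Supplier M at 1.4: take all 400 hours → 1500 still needed.
Supplier 19 (1.6): use full 800 → 700 hours to go.
Take 700 from Supplier Q at 3.6 to finish.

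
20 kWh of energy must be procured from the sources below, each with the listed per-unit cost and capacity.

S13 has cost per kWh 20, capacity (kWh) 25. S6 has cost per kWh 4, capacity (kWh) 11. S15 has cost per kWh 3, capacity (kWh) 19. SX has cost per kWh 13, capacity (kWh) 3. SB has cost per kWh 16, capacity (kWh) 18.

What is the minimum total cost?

Use sources in increasing cost order.
S15 at 3: take all 19 kWh — 1 still needed.
S6 (4): take the remaining 1 — done.
SX, SB, S13: unused.
Cost = 19×3 + 1×4 = 61.

61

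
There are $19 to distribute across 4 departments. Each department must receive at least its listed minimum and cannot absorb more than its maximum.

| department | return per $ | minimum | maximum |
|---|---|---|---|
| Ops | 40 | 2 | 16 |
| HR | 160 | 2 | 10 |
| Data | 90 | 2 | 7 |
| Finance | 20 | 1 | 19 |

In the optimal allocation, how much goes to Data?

6

Meeting every minimum uses 2+2+2+1 = 7 $, leaving 12.
Order the departments by return per $: HR 160 > Data 90 > Ops 40 > Finance 20.
Give HR 8 more to hit its cap of 10 — 4 left.
Only 4 left; Data takes them to reach 6.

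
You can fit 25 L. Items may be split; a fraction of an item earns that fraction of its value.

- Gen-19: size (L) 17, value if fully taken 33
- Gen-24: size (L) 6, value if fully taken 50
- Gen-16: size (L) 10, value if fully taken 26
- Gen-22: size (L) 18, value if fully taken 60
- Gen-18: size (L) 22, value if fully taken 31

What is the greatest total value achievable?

Best value per unit of size first: Gen-24 50/6≈8.33, Gen-22 60/18≈3.33, Gen-16 26/10≈2.6, Gen-19 33/17≈1.94, Gen-18 31/22≈1.41.
All 6 L of Gen-24 fit (value 50) ; 19 remain.
Take all of Gen-22 (18 L, value 60) ; 1 L left.
Only 1 L remain; take 1/10 of Gen-16 for value 26×1/10 = 2.6.
Total value = 112.6.

112.6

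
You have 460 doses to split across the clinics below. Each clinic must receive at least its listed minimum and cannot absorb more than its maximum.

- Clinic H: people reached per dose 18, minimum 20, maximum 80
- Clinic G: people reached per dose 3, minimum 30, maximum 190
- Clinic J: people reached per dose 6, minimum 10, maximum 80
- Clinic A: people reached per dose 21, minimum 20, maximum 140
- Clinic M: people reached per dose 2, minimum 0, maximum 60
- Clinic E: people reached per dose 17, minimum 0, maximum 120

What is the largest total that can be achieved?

7020

Meeting every minimum uses 20+30+10+20+0+0 = 80 doses, leaving 380.
Highest people reached per dose first: Clinic A 21 > Clinic H 18 > Clinic E 17 > Clinic J 6 > Clinic G 3 > Clinic M 2.
Give Clinic A 120 more to hit its cap of 140 → 260 left.
Clinic H: +60 to 80 (cap) → 200 left.
Give Clinic E 120 more to hit its cap of 120 → 80 left.
Clinic J: +70 to 80 (cap) → 10 left.
Clinic G has room for 160 more but only 10 remain, so it gets 40.
Total = 18×80 + 3×40 + 6×80 + 21×140 + 17×120 = 7020.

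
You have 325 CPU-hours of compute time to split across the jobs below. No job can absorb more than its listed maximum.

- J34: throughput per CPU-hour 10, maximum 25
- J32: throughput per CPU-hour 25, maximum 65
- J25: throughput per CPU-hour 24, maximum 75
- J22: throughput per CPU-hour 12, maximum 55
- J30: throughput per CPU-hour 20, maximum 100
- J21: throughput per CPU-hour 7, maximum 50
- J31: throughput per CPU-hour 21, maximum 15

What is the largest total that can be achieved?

Highest throughput per CPU-hour first: J32 25 > J25 24 > J31 21 > J30 20 > J22 12 > J34 10 > J21 7.
Give J32 65 to hit its cap of 65 — 260 left.
J25: +75 to 75 (cap) — 185 left.
J31 takes 15 to reach its cap of 15 — 170 left.
Give J30 100 to hit its cap of 100 — 70 left.
J22: +55 to 55 (cap) — 15 left.
J34 has room for 25 but only 15 remain, so it gets 15.
Total = 10×15 + 25×65 + 24×75 + 12×55 + 20×100 + 21×15 = 6550.

6550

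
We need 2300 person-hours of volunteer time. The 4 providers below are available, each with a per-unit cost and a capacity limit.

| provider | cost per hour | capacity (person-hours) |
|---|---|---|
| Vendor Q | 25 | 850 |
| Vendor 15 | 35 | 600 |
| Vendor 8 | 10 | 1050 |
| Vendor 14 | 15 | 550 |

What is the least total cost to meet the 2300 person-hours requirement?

Fill from the cheapest provider first.
Vendor 8 (10): use full 1050 → 1250 person-hours to go.
Vendor 14 at 15: take all 550 person-hours → 700 still needed.
Vendor Q (25): take the remaining 700 → done.
Vendor 15: unused.
Cost = 1050×10 + 550×15 + 700×25 = 36250.

36250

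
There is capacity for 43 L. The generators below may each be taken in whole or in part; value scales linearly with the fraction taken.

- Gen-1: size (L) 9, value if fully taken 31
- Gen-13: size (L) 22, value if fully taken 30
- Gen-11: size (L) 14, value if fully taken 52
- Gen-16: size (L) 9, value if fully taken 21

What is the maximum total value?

119

Best value per unit of size first: Gen-11 52/14≈3.71, Gen-1 31/9≈3.44, Gen-16 21/9≈2.33, Gen-13 30/22≈1.36.
Gen-11: take in full, 14 L for value 52 → 29 left.
All 9 L of Gen-1 fit (value 31) → 20 remain.
Gen-16: take in full, 9 L for value 21 → 11 left.
Fill the last 11 L with part of Gen-13: 11/22 of it earns 15.
Total value = 119.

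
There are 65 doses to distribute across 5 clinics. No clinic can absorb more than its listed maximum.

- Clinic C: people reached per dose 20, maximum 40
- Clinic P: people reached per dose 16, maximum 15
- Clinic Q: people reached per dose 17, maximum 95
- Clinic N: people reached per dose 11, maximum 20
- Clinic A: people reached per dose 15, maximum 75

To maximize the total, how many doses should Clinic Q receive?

25

Order the clinics by people reached per dose: Clinic C 20 > Clinic Q 17 > Clinic P 16 > Clinic A 15 > Clinic N 11.
Clinic C: +40 to 40 (cap) — 25 left.
Only 25 left; Clinic Q takes them to reach 25.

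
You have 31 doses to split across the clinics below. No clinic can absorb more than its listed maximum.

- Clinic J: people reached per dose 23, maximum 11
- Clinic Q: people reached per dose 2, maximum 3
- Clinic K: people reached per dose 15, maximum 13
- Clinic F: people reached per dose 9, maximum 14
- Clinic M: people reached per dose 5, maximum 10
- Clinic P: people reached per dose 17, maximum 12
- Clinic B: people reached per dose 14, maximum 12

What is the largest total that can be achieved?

Highest people reached per dose first: Clinic J 23 > Clinic P 17 > Clinic K 15 > Clinic B 14 > Clinic F 9 > Clinic M 5 > Clinic Q 2.
Give Clinic J 11 to hit its cap of 11 ; 20 left.
Clinic P: +12 to 12 (cap) ; 8 left.
Clinic K has room for 13 but only 8 remain, so it gets 8.
Total = 23×11 + 15×8 + 17×12 = 577.

577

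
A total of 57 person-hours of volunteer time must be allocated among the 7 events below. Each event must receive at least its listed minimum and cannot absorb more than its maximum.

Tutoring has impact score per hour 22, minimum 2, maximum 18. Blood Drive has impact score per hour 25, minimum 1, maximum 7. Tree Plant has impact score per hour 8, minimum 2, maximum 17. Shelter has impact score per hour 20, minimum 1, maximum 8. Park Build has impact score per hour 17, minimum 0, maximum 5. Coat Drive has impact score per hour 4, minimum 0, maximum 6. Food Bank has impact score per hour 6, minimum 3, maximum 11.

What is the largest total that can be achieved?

962

Meeting every minimum uses 2+1+2+1+0+0+3 = 9 person-hours, leaving 48.
Rank by impact score per hour: Blood Drive 25 > Tutoring 22 > Shelter 20 > Park Build 17 > Tree Plant 8 > Food Bank 6 > Coat Drive 4.
Give Blood Drive 6 more to hit its cap of 7 — 42 left.
Tutoring takes 16 more to reach its cap of 18 — 26 left.
Shelter: +7 to 8 (cap) — 19 left.
Park Build: +5 to 5 (cap) — 14 left.
Tree Plant: +14 (room for 15) → 16. Pool exhausted.
Total = 22×18 + 25×7 + 8×16 + 20×8 + 17×5 + 6×3 = 962.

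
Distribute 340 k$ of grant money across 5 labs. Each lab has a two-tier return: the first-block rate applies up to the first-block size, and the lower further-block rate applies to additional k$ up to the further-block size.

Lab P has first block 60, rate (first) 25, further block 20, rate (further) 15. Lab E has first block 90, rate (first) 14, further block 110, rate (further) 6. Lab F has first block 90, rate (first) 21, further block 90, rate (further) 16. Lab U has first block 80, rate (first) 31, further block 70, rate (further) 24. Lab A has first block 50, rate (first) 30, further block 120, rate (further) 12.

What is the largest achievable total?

Rank every tier by rate: Lab U/tier1 31 > Lab A/tier1 30 > Lab P/tier1 25 > Lab U/tier2 24 > Lab F/tier1 21 > Lab F/tier2 16 > Lab P/tier2 15 > Lab E/tier1 14 > Lab A/tier2 12 > Lab E/tier2 6.
Lab U tier1 at 31: fill all 80 ; 260 left.
Lab A tier1 at 30: fill all 50 ; 210 left.
Lab P/tier1 (25): +60 ; 150 left.
Fill Lab U tier2 block (70 at 24) ; 80 left.
80 remain; put them into Lab F tier1 at 21.
Total = 31×80 + 30×50 + 25×60 + 24×70 + 21×80 = 8840.

8840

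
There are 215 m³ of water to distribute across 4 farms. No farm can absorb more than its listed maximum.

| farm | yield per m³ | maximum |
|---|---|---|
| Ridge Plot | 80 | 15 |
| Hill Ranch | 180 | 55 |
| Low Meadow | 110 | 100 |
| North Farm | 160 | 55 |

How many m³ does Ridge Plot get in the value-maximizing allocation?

5

Order the farms by yield per m³: Hill Ranch 180 > North Farm 160 > Low Meadow 110 > Ridge Plot 80.
Hill Ranch: +55 to 55 (cap) ; 160 left.
North Farm: +55 to 55 (cap) ; 105 left.
Low Meadow takes 100 to reach its cap of 100 ; 5 left.
Ridge Plot has room for 15 but only 5 remain, so it gets 5.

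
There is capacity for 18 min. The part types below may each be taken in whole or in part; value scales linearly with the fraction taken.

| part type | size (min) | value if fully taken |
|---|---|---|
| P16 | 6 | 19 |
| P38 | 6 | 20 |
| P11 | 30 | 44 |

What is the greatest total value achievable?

Sort by value density: P38 20/6≈3.33, P16 19/6≈3.17, P11 44/30≈1.47.
Take all of P38 (6 min, value 20) — 12 min left.
All 6 min of P16 fit (value 19) — 6 remain.
6 min left: a 6/30 share of P11 gives 44×6/30 = 8.8.
Total value = 47.8.

47.8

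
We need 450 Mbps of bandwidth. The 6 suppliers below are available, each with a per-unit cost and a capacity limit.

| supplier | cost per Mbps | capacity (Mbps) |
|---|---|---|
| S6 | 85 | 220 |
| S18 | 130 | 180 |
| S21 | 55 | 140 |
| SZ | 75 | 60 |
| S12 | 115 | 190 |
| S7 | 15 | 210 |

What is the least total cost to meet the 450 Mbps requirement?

Fill from the cheapest supplier first.
Take 210 from S7 at 15 ; need 240 more.
Take 140 from S21 at 55 ; need 100 more.
Take 60 from SZ at 75 ; need 40 more.
S6 at 85: take 40 of its 220 ; requirement met.
S12, S18: unused.
Cost = 210×15 + 140×55 + 60×75 + 40×85 = 18750.

18750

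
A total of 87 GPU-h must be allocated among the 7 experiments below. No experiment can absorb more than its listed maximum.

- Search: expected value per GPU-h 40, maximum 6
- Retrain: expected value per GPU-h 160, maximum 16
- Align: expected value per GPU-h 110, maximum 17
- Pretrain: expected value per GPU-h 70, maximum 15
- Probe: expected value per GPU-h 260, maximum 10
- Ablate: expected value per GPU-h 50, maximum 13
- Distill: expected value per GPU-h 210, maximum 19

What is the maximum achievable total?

Order the experiments by expected value per GPU-h: Probe 260 > Distill 210 > Retrain 160 > Align 110 > Pretrain 70 > Ablate 50 > Search 40.
Give Probe 10 to hit its cap of 10 — 77 left.
Distill takes 19 to reach its cap of 19 — 58 left.
Retrain takes 16 to reach its cap of 16 — 42 left.
Align takes 17 to reach its cap of 17 — 25 left.
Pretrain: +15 to 15 (cap) — 10 left.
Only 10 left; Ablate takes them to reach 10.
Total = 160×16 + 110×17 + 70×15 + 260×10 + 50×10 + 210×19 = 12570.

12570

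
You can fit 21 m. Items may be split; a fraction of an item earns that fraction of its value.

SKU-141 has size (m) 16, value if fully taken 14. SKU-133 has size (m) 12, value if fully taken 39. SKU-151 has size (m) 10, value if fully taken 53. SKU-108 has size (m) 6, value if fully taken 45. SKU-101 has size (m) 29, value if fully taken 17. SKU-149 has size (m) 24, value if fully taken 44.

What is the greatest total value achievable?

114.25

Sort by value density: SKU-108 45/6≈7.5, SKU-151 53/10≈5.3, SKU-133 39/12≈3.25, SKU-149 44/24≈1.83, SKU-141 14/16≈0.875, SKU-101 17/29≈0.586.
Take all of SKU-108 (6 m, value 45) → 15 m left.
Take all of SKU-151 (10 m, value 53) → 5 m left.
5 m left: a 5/12 share of SKU-133 gives 39×5/12 = 16.25.
Total value = 114.25.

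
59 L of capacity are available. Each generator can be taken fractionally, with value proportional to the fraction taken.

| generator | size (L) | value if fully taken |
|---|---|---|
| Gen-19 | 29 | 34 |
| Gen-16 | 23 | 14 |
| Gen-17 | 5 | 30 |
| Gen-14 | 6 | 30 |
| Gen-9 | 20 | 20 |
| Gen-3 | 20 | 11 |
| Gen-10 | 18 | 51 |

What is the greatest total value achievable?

146

Sort by value density: Gen-17 30/5≈6, Gen-14 30/6≈5, Gen-10 51/18≈2.83, Gen-19 34/29≈1.17, Gen-9 20/20≈1, Gen-16 14/23≈0.609, Gen-3 11/20≈0.55.
Take all of Gen-17 (5 L, value 30) ; 54 L left.
All 6 L of Gen-14 fit (value 30) ; 48 remain.
Gen-10: take in full, 18 L for value 51 ; 30 left.
Gen-19: take in full, 29 L for value 34 ; 1 left.
Fill the last 1 L with part of Gen-9: 1/20 of it earns 1.
Total value = 146.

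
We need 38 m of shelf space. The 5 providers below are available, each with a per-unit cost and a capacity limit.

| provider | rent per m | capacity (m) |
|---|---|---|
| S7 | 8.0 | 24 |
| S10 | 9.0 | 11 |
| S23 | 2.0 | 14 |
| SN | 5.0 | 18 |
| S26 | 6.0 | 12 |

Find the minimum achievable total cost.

154

Cheapest first:
S23 (2.0): use full 14 — 24 m to go.
Take 18 from SN at 5.0 — need 6 more.
Take 6 from S26 at 6.0 to finish.
S7, S10: unused.
Cost = 14×2.0 + 18×5.0 + 6×6.0 = 154.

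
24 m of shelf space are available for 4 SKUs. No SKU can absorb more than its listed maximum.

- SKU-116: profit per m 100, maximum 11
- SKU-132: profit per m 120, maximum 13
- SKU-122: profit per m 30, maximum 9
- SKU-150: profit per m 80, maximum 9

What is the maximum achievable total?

Highest profit per m first: SKU-132 120 > SKU-116 100 > SKU-150 80 > SKU-122 30.
SKU-132: +13 to 13 (cap) ; 11 left.
Give SKU-116 11 to hit its cap of 11 ; 0 left.
Total = 100×11 + 120×13 = 2660.

2660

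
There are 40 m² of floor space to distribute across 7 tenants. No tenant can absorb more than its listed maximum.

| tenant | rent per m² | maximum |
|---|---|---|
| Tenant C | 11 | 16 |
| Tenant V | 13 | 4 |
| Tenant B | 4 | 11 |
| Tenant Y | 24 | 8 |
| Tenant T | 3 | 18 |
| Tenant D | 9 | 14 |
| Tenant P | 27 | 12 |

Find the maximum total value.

744

Rank by rent per m²: Tenant P 27 > Tenant Y 24 > Tenant V 13 > Tenant C 11 > Tenant D 9 > Tenant B 4 > Tenant T 3.
Give Tenant P 12 to hit its cap of 12 ; 28 left.
Tenant Y: +8 to 8 (cap) ; 20 left.
Tenant V: +4 to 4 (cap) ; 16 left.
Tenant C: +16 to 16 (cap) ; 0 left.
Total = 11×16 + 13×4 + 24×8 + 27×12 = 744.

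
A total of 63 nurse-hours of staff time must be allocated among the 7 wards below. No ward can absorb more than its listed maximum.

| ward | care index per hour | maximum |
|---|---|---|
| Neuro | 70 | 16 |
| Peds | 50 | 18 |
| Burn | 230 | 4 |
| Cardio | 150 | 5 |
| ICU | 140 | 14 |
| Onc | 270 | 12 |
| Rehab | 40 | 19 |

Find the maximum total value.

8590

Highest care index per hour first: Onc 270 > Burn 230 > Cardio 150 > ICU 140 > Neuro 70 > Peds 50 > Rehab 40.
Onc takes 12 to reach its cap of 12 — 51 left.
Burn takes 4 to reach its cap of 4 — 47 left.
Give Cardio 5 to hit its cap of 5 — 42 left.
ICU: +14 to 14 (cap) — 28 left.
Neuro takes 16 to reach its cap of 16 — 12 left.
Peds: +12 (room for 18) → 12. Pool exhausted.
Total = 70×16 + 50×12 + 230×4 + 150×5 + 140×14 + 270×12 = 8590.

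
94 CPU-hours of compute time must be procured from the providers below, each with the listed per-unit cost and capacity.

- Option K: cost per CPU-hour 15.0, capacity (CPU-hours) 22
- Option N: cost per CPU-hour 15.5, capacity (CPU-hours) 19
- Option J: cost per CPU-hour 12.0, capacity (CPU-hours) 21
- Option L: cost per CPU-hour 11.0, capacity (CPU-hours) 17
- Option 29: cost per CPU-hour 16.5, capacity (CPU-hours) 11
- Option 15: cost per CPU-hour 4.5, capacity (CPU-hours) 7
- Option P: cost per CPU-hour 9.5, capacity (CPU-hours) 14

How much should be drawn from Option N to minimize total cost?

Use providers in increasing cost order.
Option 15 (4.5): use full 7 — 87 CPU-hours to go.
Take 14 from Option P at 9.5 — need 73 more.
Option L at 11.0: take all 17 CPU-hours — 56 still needed.
Take 21 from Option J at 12.0 — need 35 more.
Option K at 15.0: take all 22 CPU-hours — 13 still needed.
Option N (15.5): take the remaining 13 — done.
Option 29: unused.

13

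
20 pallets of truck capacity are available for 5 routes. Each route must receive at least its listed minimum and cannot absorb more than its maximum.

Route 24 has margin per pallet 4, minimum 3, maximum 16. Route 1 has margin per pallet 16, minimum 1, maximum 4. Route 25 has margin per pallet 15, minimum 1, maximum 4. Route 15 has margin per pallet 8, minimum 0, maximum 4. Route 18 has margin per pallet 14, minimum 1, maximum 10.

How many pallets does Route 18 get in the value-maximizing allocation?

9

Meeting every minimum uses 3+1+1+0+1 = 6 pallets, leaving 14.
Order the routes by margin per pallet: Route 1 16 > Route 25 15 > Route 18 14 > Route 15 8 > Route 24 4.
Route 1 takes 3 more to reach its cap of 4 — 11 left.
Route 25 takes 3 more to reach its cap of 4 — 8 left.
Only 8 left; Route 18 takes them to reach 9.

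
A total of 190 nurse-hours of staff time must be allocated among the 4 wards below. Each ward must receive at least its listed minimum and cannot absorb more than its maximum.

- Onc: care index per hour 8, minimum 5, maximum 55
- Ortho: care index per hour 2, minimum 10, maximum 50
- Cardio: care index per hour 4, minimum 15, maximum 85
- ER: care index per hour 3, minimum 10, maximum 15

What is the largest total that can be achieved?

Meeting every minimum uses 5+10+15+10 = 40 nurse-hours, leaving 150.
Highest care index per hour first: Onc 8 > Cardio 4 > ER 3 > Ortho 2.
Onc: +50 to 55 (cap) — 100 left.
Cardio takes 70 more to reach its cap of 85 — 30 left.
ER takes 5 more to reach its cap of 15 — 25 left.
Ortho has room for 40 more but only 25 remain, so it gets 35.
Total = 8×55 + 2×35 + 4×85 + 3×15 = 895.

895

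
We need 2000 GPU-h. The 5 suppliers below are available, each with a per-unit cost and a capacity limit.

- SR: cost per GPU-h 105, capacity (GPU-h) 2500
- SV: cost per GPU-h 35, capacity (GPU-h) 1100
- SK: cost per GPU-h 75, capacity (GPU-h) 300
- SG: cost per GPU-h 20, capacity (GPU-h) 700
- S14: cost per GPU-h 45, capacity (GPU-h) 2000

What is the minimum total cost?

61500

Use suppliers in increasing cost order.
SG at 20: take all 700 GPU-h ; 1300 still needed.
SV (35): use full 1100 ; 200 GPU-h to go.
S14 at 45: take 200 of its 2000 ; requirement met.
SK, SR: unused.
Cost = 700×20 + 1100×35 + 200×45 = 61500.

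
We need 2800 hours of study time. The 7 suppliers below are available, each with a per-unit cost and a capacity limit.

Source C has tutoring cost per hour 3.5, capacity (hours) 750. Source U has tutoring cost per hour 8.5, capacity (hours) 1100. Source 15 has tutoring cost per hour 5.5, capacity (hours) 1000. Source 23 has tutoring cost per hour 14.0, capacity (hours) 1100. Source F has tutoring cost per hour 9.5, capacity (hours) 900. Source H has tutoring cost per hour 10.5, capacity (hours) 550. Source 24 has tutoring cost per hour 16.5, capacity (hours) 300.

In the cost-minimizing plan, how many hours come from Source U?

1050

Cheapest first:
Take 750 from Source C at 3.5 — need 2050 more.
Source 15 (5.5): use full 1000 — 1050 hours to go.
Take 1050 from Source U at 8.5 to finish.
Source F, Source H, Source 23, Source 24: unused.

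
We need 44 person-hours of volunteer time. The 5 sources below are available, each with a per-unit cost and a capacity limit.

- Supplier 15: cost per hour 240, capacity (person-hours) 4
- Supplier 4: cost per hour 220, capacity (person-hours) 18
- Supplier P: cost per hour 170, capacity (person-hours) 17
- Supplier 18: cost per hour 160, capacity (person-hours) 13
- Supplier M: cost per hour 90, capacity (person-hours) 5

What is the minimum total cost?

Fill from the cheapest source first.
Take 5 from Supplier M at 90 → need 39 more.
Supplier 18 (160): use full 13 → 26 person-hours to go.
Take 17 from Supplier P at 170 → need 9 more.
Take 9 from Supplier 4 at 220 to finish.
Supplier 15: unused.
Cost = 5×90 + 13×160 + 17×170 + 9×220 = 7400.

7400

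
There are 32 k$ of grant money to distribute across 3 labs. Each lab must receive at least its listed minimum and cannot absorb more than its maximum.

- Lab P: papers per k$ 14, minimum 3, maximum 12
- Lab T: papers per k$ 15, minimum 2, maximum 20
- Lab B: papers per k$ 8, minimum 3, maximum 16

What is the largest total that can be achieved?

Meeting every minimum uses 3+2+3 = 8 k$, leaving 24.
Order the labs by papers per k$: Lab T 15 > Lab P 14 > Lab B 8.
Give Lab T 18 more to hit its cap of 20 — 6 left.
Lab P: +6 (room for 9) → 9. Pool exhausted.
Total = 14×9 + 15×20 + 8×3 = 450.

450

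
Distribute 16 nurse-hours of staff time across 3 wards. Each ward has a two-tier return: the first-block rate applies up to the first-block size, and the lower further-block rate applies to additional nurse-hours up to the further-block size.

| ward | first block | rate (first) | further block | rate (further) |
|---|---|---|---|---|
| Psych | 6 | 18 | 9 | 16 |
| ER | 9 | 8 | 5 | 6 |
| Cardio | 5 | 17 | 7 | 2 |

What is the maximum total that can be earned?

273

Rank every tier by rate: Psych/tier1 18 > Cardio/tier1 17 > Psych/tier2 16 > ER/tier1 8 > ER/tier2 6 > Cardio/tier2 2.
Fill Psych tier1 block (6 at 18) → 10 left.
Cardio/tier1 (17): +5 → 5 left.
5 remain; put them into Psych tier2 at 16.
Total = 18×6 + 17×5 + 16×5 = 273.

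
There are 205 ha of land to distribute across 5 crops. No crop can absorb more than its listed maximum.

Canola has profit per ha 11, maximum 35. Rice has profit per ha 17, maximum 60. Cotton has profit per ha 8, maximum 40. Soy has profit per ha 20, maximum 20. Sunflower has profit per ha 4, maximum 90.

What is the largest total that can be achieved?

2325

Rank by profit per ha: Soy 20 > Rice 17 > Canola 11 > Cotton 8 > Sunflower 4.
Soy: +20 to 20 (cap) — 185 left.
Rice: +60 to 60 (cap) — 125 left.
Canola: +35 to 35 (cap) — 90 left.
Give Cotton 40 to hit its cap of 40 — 50 left.
Sunflower: +50 (room for 90) → 50. Pool exhausted.
Total = 11×35 + 17×60 + 8×40 + 20×20 + 4×50 = 2325.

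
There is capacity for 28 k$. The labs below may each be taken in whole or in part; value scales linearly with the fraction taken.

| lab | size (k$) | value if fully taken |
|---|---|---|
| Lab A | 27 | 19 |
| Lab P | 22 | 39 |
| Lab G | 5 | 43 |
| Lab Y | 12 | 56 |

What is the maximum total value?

Sort by value density: Lab G 43/5≈8.6, Lab Y 56/12≈4.67, Lab P 39/22≈1.77, Lab A 19/27≈0.704.
All 5 k$ of Lab G fit (value 43) ; 23 remain.
Lab Y: take in full, 12 k$ for value 56 ; 11 left.
11 k$ left: a 11/22 share of Lab P gives 39×11/22 = 19.5.
Total value = 118.5.

118.5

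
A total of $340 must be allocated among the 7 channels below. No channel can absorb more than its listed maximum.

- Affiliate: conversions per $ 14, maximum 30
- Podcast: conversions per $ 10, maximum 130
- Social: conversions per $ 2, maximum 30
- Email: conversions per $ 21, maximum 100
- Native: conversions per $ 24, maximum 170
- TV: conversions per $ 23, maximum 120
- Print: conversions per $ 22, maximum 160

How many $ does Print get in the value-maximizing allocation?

Order the channels by conversions per $: Native 24 > TV 23 > Print 22 > Email 21 > Affiliate 14 > Podcast 10 > Social 2.
Give Native 170 to hit its cap of 170 ; 170 left.
TV: +120 to 120 (cap) ; 50 left.
Print has room for 160 but only 50 remain, so it gets 50.

50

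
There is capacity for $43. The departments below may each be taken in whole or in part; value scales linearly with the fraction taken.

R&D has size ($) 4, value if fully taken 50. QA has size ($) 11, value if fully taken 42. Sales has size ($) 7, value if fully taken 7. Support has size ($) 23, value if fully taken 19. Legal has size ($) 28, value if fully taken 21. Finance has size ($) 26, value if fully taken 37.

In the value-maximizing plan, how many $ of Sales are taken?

Rank by value-to-size ratio: R&D 50/4≈12.5, QA 42/11≈3.82, Finance 37/26≈1.42, Sales 7/7≈1, Support 19/23≈0.826, Legal 21/28≈0.75.
Take all of R&D (4 $, value 50) — 39 $ left.
QA: take in full, 11 $ for value 42 — 28 left.
All 26 $ of Finance fit (value 37) — 2 remain.
Only 2 $ remain; take 2/7 of Sales for value 7×2/7 = 2.

2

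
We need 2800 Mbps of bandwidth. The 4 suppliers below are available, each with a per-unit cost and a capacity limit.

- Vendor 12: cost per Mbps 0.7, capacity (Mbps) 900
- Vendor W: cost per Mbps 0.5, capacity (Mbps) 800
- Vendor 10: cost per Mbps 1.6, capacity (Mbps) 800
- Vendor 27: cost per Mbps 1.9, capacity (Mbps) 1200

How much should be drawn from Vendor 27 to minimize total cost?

Fill from the cheapest supplier first.
Vendor W (0.5): use full 800 ; 2000 Mbps to go.
Vendor 12 (0.7): use full 900 ; 1100 Mbps to go.
Vendor 10 at 1.6: take all 800 Mbps ; 300 still needed.
Vendor 27 (1.9): take the remaining 300 ; done.

300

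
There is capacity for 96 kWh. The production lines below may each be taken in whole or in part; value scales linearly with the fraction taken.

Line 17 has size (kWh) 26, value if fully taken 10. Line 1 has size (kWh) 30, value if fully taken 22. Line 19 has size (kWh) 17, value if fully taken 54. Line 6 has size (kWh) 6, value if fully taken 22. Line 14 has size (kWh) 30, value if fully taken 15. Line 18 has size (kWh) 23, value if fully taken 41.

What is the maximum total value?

Sort by value density: Line 6 22/6≈3.67, Line 19 54/17≈3.18, Line 18 41/23≈1.78, Line 1 22/30≈0.733, Line 14 15/30≈0.5, Line 17 10/26≈0.385.
Take all of Line 6 (6 kWh, value 22) — 90 kWh left.
Line 19: take in full, 17 kWh for value 54 — 73 left.
Line 18: take in full, 23 kWh for value 41 — 50 left.
All 30 kWh of Line 1 fit (value 22) — 20 remain.
Fill the last 20 kWh with part of Line 14: 20/30 of it earns 10.
Total value = 149.

149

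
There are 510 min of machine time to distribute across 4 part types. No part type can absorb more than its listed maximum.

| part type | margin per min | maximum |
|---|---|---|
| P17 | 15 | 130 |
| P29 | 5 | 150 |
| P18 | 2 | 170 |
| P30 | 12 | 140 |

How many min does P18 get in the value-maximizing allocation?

90

Rank by margin per min: P17 15 > P30 12 > P29 5 > P18 2.
Give P17 130 to hit its cap of 130 — 380 left.
P30 takes 140 to reach its cap of 140 — 240 left.
Give P29 150 to hit its cap of 150 — 90 left.
Only 90 left; P18 takes them to reach 90.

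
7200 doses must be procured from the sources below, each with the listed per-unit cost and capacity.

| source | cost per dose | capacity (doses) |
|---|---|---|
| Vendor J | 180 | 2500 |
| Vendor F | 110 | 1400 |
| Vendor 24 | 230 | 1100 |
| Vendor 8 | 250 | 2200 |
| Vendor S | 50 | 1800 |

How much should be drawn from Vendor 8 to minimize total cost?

400

Fill from the cheapest source first.
Vendor S at 50: take all 1800 doses → 5400 still needed.
Take 1400 from Vendor F at 110 → need 4000 more.
Take 2500 from Vendor J at 180 → need 1500 more.
Vendor 24 at 230: take all 1100 doses → 400 still needed.
Vendor 8 at 250: take 400 of its 2200 → requirement met.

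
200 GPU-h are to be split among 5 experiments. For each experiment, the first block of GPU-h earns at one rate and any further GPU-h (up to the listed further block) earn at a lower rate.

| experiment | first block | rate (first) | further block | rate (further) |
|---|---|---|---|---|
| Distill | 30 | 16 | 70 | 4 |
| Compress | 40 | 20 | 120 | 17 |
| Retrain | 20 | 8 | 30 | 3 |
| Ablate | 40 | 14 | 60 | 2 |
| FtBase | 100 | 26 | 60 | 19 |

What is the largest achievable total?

Treat each block as its own option and order by rate: FtBase/tier1 26 > Compress/tier1 20 > FtBase/tier2 19 > Compress/tier2 17 > Distill/tier1 16 > Ablate/tier1 14 > Retrain/tier1 8 > Distill/tier2 4 > Retrain/tier2 3 > Ablate/tier2 2.
FtBase tier1 at 26: fill all 100 — 100 left.
Fill Compress tier1 block (40 at 20) — 60 left.
FtBase/tier2 (19): +60 — 0 left.
Total = 26×100 + 20×40 + 19×60 = 4540.

4540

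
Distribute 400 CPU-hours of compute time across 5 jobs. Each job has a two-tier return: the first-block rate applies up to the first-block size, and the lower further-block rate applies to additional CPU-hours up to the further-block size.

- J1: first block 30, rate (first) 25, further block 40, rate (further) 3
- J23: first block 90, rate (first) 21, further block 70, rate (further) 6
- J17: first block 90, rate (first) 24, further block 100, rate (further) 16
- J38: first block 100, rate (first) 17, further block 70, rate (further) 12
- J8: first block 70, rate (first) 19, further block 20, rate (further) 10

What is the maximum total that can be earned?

Rank every tier by rate: J1/tier1 25 > J17/tier1 24 > J23/tier1 21 > J8/tier1 19 > J38/tier1 17 > J17/tier2 16 > J38/tier2 12 > J8/tier2 10 > J23/tier2 6 > J1/tier2 3.
J1/tier1 (25): +30 — 370 left.
J17 tier1 at 24: fill all 90 — 280 left.
J23/tier1 (21): +90 — 190 left.
J8/tier1 (19): +70 — 120 left.
Fill J38 tier1 block (100 at 17) — 20 left.
J17 tier2 at 16: only 20 left, fill 20.
Total = 25×30 + 24×90 + 21×90 + 19×70 + 17×100 + 16×20 = 8150.

8150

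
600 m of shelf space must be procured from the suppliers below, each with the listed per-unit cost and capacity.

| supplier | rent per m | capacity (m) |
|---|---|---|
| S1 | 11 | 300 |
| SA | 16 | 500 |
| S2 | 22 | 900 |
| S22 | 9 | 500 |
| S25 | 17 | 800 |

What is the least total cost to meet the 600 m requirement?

5600

Use suppliers in increasing cost order.
S22 at 9: take all 500 m ; 100 still needed.
Take 100 from S1 at 11 to finish.
SA, S25, S2: unused.
Cost = 500×9 + 100×11 = 5600.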